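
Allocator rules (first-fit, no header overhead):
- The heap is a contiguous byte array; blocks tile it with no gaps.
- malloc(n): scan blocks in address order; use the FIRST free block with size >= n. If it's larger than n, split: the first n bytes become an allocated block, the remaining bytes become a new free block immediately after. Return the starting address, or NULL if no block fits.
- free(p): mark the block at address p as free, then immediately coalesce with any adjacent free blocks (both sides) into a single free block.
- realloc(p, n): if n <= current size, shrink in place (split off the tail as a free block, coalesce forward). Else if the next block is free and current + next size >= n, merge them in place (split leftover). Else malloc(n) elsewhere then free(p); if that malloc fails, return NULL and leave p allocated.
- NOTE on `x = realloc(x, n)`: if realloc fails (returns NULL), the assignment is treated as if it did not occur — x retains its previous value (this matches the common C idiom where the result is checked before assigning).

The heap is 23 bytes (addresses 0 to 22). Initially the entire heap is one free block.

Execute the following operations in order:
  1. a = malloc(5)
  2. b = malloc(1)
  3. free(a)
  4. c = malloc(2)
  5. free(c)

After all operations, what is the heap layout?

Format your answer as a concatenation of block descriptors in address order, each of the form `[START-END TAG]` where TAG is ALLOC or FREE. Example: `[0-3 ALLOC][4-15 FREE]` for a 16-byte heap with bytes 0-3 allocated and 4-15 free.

Answer: [0-4 FREE][5-5 ALLOC][6-22 FREE]

Derivation:
Op 1: a = malloc(5) -> a = 0; heap: [0-4 ALLOC][5-22 FREE]
Op 2: b = malloc(1) -> b = 5; heap: [0-4 ALLOC][5-5 ALLOC][6-22 FREE]
Op 3: free(a) -> (freed a); heap: [0-4 FREE][5-5 ALLOC][6-22 FREE]
Op 4: c = malloc(2) -> c = 0; heap: [0-1 ALLOC][2-4 FREE][5-5 ALLOC][6-22 FREE]
Op 5: free(c) -> (freed c); heap: [0-4 FREE][5-5 ALLOC][6-22 FREE]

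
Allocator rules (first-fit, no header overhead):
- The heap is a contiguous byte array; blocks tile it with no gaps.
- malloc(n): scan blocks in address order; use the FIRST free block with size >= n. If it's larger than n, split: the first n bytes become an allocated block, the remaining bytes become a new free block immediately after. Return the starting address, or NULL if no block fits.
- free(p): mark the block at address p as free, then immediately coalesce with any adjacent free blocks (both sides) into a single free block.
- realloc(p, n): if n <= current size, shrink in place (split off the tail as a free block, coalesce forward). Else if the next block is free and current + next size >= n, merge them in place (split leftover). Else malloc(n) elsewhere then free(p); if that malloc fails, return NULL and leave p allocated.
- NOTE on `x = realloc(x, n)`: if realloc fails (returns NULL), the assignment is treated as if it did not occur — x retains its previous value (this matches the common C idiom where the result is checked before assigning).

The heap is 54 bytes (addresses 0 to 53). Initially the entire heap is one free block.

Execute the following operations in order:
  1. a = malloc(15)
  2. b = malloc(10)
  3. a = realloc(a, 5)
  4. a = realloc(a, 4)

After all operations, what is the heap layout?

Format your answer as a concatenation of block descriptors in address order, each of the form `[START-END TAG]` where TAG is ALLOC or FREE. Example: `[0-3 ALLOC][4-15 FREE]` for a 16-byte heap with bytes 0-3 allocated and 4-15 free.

Op 1: a = malloc(15) -> a = 0; heap: [0-14 ALLOC][15-53 FREE]
Op 2: b = malloc(10) -> b = 15; heap: [0-14 ALLOC][15-24 ALLOC][25-53 FREE]
Op 3: a = realloc(a, 5) -> a = 0; heap: [0-4 ALLOC][5-14 FREE][15-24 ALLOC][25-53 FREE]
Op 4: a = realloc(a, 4) -> a = 0; heap: [0-3 ALLOC][4-14 FREE][15-24 ALLOC][25-53 FREE]

Answer: [0-3 ALLOC][4-14 FREE][15-24 ALLOC][25-53 FREE]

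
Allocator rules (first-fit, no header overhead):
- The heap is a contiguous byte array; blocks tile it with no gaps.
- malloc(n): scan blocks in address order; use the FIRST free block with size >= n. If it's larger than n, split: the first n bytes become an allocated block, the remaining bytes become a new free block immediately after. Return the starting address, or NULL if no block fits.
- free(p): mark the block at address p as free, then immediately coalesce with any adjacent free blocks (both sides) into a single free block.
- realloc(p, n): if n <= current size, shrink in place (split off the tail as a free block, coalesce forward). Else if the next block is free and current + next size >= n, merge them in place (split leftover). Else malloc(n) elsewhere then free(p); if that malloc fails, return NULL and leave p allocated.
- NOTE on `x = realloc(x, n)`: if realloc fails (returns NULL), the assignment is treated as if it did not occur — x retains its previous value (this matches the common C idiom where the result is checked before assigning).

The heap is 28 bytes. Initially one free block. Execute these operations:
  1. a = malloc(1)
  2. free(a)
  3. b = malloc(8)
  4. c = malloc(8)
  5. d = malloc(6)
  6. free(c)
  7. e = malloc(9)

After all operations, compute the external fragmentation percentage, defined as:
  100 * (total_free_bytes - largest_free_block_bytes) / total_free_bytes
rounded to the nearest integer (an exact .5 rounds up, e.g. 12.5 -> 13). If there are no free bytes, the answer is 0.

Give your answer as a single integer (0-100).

Op 1: a = malloc(1) -> a = 0; heap: [0-0 ALLOC][1-27 FREE]
Op 2: free(a) -> (freed a); heap: [0-27 FREE]
Op 3: b = malloc(8) -> b = 0; heap: [0-7 ALLOC][8-27 FREE]
Op 4: c = malloc(8) -> c = 8; heap: [0-7 ALLOC][8-15 ALLOC][16-27 FREE]
Op 5: d = malloc(6) -> d = 16; heap: [0-7 ALLOC][8-15 ALLOC][16-21 ALLOC][22-27 FREE]
Op 6: free(c) -> (freed c); heap: [0-7 ALLOC][8-15 FREE][16-21 ALLOC][22-27 FREE]
Op 7: e = malloc(9) -> e = NULL; heap: [0-7 ALLOC][8-15 FREE][16-21 ALLOC][22-27 FREE]
Free blocks: [8 6] total_free=14 largest=8 -> 100*(14-8)/14 = 600/14 ≈ 42.857 -> rounds to 43

Answer: 43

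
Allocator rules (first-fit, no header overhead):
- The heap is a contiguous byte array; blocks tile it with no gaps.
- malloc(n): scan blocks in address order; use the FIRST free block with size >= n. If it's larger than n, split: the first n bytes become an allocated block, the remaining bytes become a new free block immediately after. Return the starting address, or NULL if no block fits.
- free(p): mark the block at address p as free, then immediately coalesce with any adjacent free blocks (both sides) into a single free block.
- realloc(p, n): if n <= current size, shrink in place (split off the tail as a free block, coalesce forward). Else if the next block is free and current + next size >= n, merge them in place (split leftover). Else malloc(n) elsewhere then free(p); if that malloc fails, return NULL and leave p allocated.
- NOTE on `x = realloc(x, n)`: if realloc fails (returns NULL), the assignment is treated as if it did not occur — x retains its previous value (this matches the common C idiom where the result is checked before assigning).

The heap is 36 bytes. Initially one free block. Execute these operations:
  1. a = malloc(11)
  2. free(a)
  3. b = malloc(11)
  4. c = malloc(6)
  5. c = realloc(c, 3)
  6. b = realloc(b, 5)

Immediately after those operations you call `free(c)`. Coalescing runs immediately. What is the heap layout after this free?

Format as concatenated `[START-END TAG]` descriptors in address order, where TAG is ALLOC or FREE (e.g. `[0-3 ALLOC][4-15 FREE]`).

Op 1: a = malloc(11) -> a = 0; heap: [0-10 ALLOC][11-35 FREE]
Op 2: free(a) -> (freed a); heap: [0-35 FREE]
Op 3: b = malloc(11) -> b = 0; heap: [0-10 ALLOC][11-35 FREE]
Op 4: c = malloc(6) -> c = 11; heap: [0-10 ALLOC][11-16 ALLOC][17-35 FREE]
Op 5: c = realloc(c, 3) -> c = 11; heap: [0-10 ALLOC][11-13 ALLOC][14-35 FREE]
Op 6: b = realloc(b, 5) -> b = 0; heap: [0-4 ALLOC][5-10 FREE][11-13 ALLOC][14-35 FREE]
free(c): c = 11 -> block [11-13 ALLOC]; mark free, coalesce with adjacent free neighbors -> [0-4 ALLOC][5-35 FREE]

Answer: [0-4 ALLOC][5-35 FREE]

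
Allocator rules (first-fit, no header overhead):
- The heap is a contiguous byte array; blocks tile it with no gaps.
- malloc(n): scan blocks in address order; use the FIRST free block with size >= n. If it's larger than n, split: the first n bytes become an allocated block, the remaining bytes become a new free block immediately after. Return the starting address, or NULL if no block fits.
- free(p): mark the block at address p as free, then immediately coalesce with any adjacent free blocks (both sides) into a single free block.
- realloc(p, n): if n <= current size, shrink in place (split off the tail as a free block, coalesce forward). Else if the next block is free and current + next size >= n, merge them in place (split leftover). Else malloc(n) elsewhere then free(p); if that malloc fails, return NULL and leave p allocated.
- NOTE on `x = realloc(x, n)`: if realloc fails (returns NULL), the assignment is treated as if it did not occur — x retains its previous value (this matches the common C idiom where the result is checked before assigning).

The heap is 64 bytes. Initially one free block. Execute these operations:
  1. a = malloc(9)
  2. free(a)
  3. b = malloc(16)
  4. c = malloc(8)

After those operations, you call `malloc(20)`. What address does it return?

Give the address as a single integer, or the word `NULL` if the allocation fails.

Answer: 24

Derivation:
Op 1: a = malloc(9) -> a = 0; heap: [0-8 ALLOC][9-63 FREE]
Op 2: free(a) -> (freed a); heap: [0-63 FREE]
Op 3: b = malloc(16) -> b = 0; heap: [0-15 ALLOC][16-63 FREE]
Op 4: c = malloc(8) -> c = 16; heap: [0-15 ALLOC][16-23 ALLOC][24-63 FREE]
malloc(20): first-fit scan over [0-15 ALLOC][16-23 ALLOC][24-63 FREE] -> 24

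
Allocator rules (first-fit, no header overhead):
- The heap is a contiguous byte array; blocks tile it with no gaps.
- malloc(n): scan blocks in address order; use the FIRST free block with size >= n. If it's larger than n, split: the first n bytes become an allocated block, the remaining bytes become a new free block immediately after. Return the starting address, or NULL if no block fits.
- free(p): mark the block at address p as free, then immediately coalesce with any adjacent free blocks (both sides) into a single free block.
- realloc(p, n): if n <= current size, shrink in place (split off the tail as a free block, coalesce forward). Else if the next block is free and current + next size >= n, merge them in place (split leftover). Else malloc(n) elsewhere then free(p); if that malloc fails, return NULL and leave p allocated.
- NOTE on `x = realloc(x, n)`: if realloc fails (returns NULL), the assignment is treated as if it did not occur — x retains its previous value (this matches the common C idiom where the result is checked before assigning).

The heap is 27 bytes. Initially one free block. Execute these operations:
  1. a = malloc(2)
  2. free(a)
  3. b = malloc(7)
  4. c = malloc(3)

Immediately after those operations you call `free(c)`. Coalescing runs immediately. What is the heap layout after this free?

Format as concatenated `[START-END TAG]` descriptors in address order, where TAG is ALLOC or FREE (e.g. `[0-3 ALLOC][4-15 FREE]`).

Op 1: a = malloc(2) -> a = 0; heap: [0-1 ALLOC][2-26 FREE]
Op 2: free(a) -> (freed a); heap: [0-26 FREE]
Op 3: b = malloc(7) -> b = 0; heap: [0-6 ALLOC][7-26 FREE]
Op 4: c = malloc(3) -> c = 7; heap: [0-6 ALLOC][7-9 ALLOC][10-26 FREE]
free(c): c = 7 -> block [7-9 ALLOC]; mark free, coalesce with adjacent free neighbors -> [0-6 ALLOC][7-26 FREE]

Answer: [0-6 ALLOC][7-26 FREE]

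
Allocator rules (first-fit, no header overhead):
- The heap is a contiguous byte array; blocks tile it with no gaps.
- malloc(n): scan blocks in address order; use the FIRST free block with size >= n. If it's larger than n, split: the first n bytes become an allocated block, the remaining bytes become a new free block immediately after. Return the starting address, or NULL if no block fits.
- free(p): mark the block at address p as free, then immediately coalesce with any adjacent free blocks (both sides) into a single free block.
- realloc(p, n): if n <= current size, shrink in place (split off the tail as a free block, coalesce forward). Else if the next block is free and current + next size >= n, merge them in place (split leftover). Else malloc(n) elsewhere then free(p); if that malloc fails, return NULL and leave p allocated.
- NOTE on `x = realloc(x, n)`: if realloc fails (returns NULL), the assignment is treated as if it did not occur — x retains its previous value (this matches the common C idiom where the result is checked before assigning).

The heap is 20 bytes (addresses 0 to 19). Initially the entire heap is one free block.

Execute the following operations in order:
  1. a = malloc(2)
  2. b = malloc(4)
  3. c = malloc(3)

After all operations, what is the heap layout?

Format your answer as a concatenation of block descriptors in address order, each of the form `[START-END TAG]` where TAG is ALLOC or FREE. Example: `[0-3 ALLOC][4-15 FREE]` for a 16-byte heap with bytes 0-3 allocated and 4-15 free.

Op 1: a = malloc(2) -> a = 0; heap: [0-1 ALLOC][2-19 FREE]
Op 2: b = malloc(4) -> b = 2; heap: [0-1 ALLOC][2-5 ALLOC][6-19 FREE]
Op 3: c = malloc(3) -> c = 6; heap: [0-1 ALLOC][2-5 ALLOC][6-8 ALLOC][9-19 FREE]

Answer: [0-1 ALLOC][2-5 ALLOC][6-8 ALLOC][9-19 FREE]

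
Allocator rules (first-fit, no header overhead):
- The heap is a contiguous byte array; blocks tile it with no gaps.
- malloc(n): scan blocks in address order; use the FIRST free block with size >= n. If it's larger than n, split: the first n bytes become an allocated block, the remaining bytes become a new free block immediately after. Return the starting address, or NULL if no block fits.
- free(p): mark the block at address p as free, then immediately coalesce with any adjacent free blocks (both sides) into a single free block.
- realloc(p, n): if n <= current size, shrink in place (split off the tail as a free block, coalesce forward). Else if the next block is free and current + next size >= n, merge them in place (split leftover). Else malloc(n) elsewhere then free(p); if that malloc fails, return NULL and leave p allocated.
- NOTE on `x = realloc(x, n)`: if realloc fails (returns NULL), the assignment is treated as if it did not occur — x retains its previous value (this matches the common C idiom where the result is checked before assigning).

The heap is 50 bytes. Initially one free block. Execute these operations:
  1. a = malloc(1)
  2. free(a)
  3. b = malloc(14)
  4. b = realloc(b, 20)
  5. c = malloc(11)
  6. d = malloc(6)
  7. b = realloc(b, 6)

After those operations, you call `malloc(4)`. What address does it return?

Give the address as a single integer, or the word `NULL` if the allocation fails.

Answer: 6

Derivation:
Op 1: a = malloc(1) -> a = 0; heap: [0-0 ALLOC][1-49 FREE]
Op 2: free(a) -> (freed a); heap: [0-49 FREE]
Op 3: b = malloc(14) -> b = 0; heap: [0-13 ALLOC][14-49 FREE]
Op 4: b = realloc(b, 20) -> b = 0; heap: [0-19 ALLOC][20-49 FREE]
Op 5: c = malloc(11) -> c = 20; heap: [0-19 ALLOC][20-30 ALLOC][31-49 FREE]
Op 6: d = malloc(6) -> d = 31; heap: [0-19 ALLOC][20-30 ALLOC][31-36 ALLOC][37-49 FREE]
Op 7: b = realloc(b, 6) -> b = 0; heap: [0-5 ALLOC][6-19 FREE][20-30 ALLOC][31-36 ALLOC][37-49 FREE]
malloc(4): first-fit scan over [0-5 ALLOC][6-19 FREE][20-30 ALLOC][31-36 ALLOC][37-49 FREE] -> 6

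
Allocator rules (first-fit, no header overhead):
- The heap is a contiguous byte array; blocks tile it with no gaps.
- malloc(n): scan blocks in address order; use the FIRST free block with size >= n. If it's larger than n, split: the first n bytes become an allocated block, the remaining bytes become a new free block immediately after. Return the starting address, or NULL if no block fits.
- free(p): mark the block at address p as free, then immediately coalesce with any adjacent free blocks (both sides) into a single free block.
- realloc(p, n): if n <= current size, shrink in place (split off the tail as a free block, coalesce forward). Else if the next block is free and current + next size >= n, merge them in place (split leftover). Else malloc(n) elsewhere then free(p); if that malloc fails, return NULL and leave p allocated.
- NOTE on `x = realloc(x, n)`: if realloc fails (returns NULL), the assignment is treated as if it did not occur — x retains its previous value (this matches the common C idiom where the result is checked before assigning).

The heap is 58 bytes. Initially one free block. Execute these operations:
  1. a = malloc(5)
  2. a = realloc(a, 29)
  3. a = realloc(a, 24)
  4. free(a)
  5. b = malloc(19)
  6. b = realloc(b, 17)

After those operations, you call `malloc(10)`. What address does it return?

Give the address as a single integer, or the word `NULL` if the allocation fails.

Answer: 17

Derivation:
Op 1: a = malloc(5) -> a = 0; heap: [0-4 ALLOC][5-57 FREE]
Op 2: a = realloc(a, 29) -> a = 0; heap: [0-28 ALLOC][29-57 FREE]
Op 3: a = realloc(a, 24) -> a = 0; heap: [0-23 ALLOC][24-57 FREE]
Op 4: free(a) -> (freed a); heap: [0-57 FREE]
Op 5: b = malloc(19) -> b = 0; heap: [0-18 ALLOC][19-57 FREE]
Op 6: b = realloc(b, 17) -> b = 0; heap: [0-16 ALLOC][17-57 FREE]
malloc(10): first-fit scan over [0-16 ALLOC][17-57 FREE] -> 17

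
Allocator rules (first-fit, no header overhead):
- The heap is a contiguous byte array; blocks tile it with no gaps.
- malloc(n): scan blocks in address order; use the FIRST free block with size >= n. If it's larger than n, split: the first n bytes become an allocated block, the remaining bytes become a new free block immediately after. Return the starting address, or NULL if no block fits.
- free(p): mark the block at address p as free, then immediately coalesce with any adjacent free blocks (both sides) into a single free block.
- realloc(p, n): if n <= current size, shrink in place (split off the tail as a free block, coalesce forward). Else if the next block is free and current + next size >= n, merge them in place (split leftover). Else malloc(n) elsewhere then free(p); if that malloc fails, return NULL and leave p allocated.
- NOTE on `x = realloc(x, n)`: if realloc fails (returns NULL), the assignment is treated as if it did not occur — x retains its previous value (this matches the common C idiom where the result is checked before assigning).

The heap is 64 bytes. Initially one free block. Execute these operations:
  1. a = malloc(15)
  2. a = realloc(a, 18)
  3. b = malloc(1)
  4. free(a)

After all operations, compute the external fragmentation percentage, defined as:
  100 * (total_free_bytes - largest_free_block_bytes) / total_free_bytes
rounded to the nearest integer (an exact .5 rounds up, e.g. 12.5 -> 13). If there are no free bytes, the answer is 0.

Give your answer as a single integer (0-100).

Answer: 29

Derivation:
Op 1: a = malloc(15) -> a = 0; heap: [0-14 ALLOC][15-63 FREE]
Op 2: a = realloc(a, 18) -> a = 0; heap: [0-17 ALLOC][18-63 FREE]
Op 3: b = malloc(1) -> b = 18; heap: [0-17 ALLOC][18-18 ALLOC][19-63 FREE]
Op 4: free(a) -> (freed a); heap: [0-17 FREE][18-18 ALLOC][19-63 FREE]
Free blocks: [18 45] total_free=63 largest=45 -> 100*(63-45)/63 = 1800/63 ≈ 28.571 -> rounds to 29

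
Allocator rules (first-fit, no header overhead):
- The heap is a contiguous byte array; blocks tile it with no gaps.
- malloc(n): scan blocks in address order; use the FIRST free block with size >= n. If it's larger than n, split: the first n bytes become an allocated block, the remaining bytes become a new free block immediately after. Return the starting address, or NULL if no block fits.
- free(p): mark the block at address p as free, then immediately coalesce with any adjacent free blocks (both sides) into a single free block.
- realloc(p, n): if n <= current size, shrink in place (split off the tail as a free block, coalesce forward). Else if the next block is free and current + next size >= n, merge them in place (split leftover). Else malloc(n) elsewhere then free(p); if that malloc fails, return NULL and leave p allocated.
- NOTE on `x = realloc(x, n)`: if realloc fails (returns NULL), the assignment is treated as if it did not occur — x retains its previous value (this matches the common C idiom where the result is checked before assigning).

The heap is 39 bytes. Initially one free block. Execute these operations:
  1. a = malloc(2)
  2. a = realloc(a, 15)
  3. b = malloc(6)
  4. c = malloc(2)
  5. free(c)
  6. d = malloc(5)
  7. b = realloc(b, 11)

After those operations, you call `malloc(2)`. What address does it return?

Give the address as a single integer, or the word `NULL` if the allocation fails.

Answer: 15

Derivation:
Op 1: a = malloc(2) -> a = 0; heap: [0-1 ALLOC][2-38 FREE]
Op 2: a = realloc(a, 15) -> a = 0; heap: [0-14 ALLOC][15-38 FREE]
Op 3: b = malloc(6) -> b = 15; heap: [0-14 ALLOC][15-20 ALLOC][21-38 FREE]
Op 4: c = malloc(2) -> c = 21; heap: [0-14 ALLOC][15-20 ALLOC][21-22 ALLOC][23-38 FREE]
Op 5: free(c) -> (freed c); heap: [0-14 ALLOC][15-20 ALLOC][21-38 FREE]
Op 6: d = malloc(5) -> d = 21; heap: [0-14 ALLOC][15-20 ALLOC][21-25 ALLOC][26-38 FREE]
Op 7: b = realloc(b, 11) -> b = 26; heap: [0-14 ALLOC][15-20 FREE][21-25 ALLOC][26-36 ALLOC][37-38 FREE]
malloc(2): first-fit scan over [0-14 ALLOC][15-20 FREE][21-25 ALLOC][26-36 ALLOC][37-38 FREE] -> 15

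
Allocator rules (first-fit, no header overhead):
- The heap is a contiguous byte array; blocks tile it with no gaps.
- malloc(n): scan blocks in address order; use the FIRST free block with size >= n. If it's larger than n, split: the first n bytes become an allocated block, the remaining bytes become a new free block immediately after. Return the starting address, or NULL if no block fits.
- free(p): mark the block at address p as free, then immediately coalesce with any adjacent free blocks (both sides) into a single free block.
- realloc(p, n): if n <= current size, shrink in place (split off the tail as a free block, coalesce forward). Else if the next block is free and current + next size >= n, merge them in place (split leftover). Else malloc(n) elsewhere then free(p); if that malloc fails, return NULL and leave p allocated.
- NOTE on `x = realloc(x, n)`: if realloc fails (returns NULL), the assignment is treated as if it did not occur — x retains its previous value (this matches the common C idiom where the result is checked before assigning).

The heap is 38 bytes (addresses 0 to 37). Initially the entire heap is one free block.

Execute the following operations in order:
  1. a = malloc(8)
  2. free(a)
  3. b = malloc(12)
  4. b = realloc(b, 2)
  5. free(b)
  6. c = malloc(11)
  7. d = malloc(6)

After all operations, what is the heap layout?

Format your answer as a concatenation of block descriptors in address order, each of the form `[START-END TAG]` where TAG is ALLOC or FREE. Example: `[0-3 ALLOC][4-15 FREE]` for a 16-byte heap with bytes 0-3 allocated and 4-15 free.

Answer: [0-10 ALLOC][11-16 ALLOC][17-37 FREE]

Derivation:
Op 1: a = malloc(8) -> a = 0; heap: [0-7 ALLOC][8-37 FREE]
Op 2: free(a) -> (freed a); heap: [0-37 FREE]
Op 3: b = malloc(12) -> b = 0; heap: [0-11 ALLOC][12-37 FREE]
Op 4: b = realloc(b, 2) -> b = 0; heap: [0-1 ALLOC][2-37 FREE]
Op 5: free(b) -> (freed b); heap: [0-37 FREE]
Op 6: c = malloc(11) -> c = 0; heap: [0-10 ALLOC][11-37 FREE]
Op 7: d = malloc(6) -> d = 11; heap: [0-10 ALLOC][11-16 ALLOC][17-37 FREE]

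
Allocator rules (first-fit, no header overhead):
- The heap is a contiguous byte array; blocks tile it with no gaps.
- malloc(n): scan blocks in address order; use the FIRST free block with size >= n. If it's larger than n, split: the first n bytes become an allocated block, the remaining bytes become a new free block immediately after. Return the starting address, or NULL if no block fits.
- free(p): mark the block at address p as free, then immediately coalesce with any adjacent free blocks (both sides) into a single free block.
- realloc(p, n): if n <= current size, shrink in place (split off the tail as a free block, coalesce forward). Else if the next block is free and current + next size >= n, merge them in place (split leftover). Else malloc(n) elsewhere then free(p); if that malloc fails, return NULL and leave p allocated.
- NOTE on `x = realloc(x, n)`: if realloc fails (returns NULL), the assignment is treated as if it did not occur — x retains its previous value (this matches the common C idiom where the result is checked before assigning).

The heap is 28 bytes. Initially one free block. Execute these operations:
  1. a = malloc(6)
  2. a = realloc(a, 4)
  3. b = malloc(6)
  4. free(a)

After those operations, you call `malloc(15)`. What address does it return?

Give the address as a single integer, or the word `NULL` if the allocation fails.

Op 1: a = malloc(6) -> a = 0; heap: [0-5 ALLOC][6-27 FREE]
Op 2: a = realloc(a, 4) -> a = 0; heap: [0-3 ALLOC][4-27 FREE]
Op 3: b = malloc(6) -> b = 4; heap: [0-3 ALLOC][4-9 ALLOC][10-27 FREE]
Op 4: free(a) -> (freed a); heap: [0-3 FREE][4-9 ALLOC][10-27 FREE]
malloc(15): first-fit scan over [0-3 FREE][4-9 ALLOC][10-27 FREE] -> 10

Answer: 10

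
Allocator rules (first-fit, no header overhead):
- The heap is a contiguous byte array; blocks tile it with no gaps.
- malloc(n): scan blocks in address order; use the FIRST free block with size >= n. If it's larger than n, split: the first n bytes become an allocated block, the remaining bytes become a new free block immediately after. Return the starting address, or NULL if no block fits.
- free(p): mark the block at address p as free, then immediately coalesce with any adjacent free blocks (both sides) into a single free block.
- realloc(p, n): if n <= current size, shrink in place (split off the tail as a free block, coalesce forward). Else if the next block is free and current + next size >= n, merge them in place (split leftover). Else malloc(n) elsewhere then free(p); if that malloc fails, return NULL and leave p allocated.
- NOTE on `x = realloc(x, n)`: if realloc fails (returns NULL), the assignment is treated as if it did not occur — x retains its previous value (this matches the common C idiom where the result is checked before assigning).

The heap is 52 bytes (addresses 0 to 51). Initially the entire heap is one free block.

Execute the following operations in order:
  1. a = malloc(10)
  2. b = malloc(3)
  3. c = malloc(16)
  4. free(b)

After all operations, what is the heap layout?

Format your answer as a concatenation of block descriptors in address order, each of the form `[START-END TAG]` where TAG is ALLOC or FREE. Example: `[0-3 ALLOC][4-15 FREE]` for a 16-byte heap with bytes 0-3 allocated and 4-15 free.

Answer: [0-9 ALLOC][10-12 FREE][13-28 ALLOC][29-51 FREE]

Derivation:
Op 1: a = malloc(10) -> a = 0; heap: [0-9 ALLOC][10-51 FREE]
Op 2: b = malloc(3) -> b = 10; heap: [0-9 ALLOC][10-12 ALLOC][13-51 FREE]
Op 3: c = malloc(16) -> c = 13; heap: [0-9 ALLOC][10-12 ALLOC][13-28 ALLOC][29-51 FREE]
Op 4: free(b) -> (freed b); heap: [0-9 ALLOC][10-12 FREE][13-28 ALLOC][29-51 FREE]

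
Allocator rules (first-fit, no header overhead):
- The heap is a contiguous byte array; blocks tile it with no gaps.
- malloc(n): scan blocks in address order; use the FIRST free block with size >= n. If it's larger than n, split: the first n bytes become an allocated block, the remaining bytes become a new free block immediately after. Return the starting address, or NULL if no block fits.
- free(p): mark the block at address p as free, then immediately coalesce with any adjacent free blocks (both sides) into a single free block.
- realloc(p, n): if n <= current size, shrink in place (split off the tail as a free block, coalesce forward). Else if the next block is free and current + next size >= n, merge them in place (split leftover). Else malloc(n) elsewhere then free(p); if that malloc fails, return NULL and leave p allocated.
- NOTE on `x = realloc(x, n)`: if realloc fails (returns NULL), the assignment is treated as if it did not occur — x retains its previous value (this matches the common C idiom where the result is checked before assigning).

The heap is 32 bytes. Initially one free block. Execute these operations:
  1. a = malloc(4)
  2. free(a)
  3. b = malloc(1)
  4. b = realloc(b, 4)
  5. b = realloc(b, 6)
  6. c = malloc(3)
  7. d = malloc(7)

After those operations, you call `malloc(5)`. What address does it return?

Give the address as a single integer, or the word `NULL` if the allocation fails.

Op 1: a = malloc(4) -> a = 0; heap: [0-3 ALLOC][4-31 FREE]
Op 2: free(a) -> (freed a); heap: [0-31 FREE]
Op 3: b = malloc(1) -> b = 0; heap: [0-0 ALLOC][1-31 FREE]
Op 4: b = realloc(b, 4) -> b = 0; heap: [0-3 ALLOC][4-31 FREE]
Op 5: b = realloc(b, 6) -> b = 0; heap: [0-5 ALLOC][6-31 FREE]
Op 6: c = malloc(3) -> c = 6; heap: [0-5 ALLOC][6-8 ALLOC][9-31 FREE]
Op 7: d = malloc(7) -> d = 9; heap: [0-5 ALLOC][6-8 ALLOC][9-15 ALLOC][16-31 FREE]
malloc(5): first-fit scan over [0-5 ALLOC][6-8 ALLOC][9-15 ALLOC][16-31 FREE] -> 16

Answer: 16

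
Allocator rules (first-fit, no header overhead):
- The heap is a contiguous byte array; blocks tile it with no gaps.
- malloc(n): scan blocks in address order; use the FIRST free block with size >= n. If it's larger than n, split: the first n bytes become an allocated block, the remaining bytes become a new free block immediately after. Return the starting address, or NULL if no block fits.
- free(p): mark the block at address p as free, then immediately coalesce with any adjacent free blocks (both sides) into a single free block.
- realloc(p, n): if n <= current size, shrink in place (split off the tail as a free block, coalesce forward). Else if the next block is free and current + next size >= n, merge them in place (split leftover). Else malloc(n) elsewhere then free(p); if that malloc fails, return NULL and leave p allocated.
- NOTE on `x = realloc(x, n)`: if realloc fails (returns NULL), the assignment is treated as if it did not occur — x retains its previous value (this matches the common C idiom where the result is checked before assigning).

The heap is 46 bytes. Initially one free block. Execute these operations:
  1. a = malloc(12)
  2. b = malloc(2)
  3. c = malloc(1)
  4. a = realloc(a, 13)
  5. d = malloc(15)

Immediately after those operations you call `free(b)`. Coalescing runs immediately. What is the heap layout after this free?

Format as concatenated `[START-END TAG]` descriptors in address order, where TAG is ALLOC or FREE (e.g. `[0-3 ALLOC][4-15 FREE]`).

Op 1: a = malloc(12) -> a = 0; heap: [0-11 ALLOC][12-45 FREE]
Op 2: b = malloc(2) -> b = 12; heap: [0-11 ALLOC][12-13 ALLOC][14-45 FREE]
Op 3: c = malloc(1) -> c = 14; heap: [0-11 ALLOC][12-13 ALLOC][14-14 ALLOC][15-45 FREE]
Op 4: a = realloc(a, 13) -> a = 15; heap: [0-11 FREE][12-13 ALLOC][14-14 ALLOC][15-27 ALLOC][28-45 FREE]
Op 5: d = malloc(15) -> d = 28; heap: [0-11 FREE][12-13 ALLOC][14-14 ALLOC][15-27 ALLOC][28-42 ALLOC][43-45 FREE]
free(b): b = 12 -> block [12-13 ALLOC]; mark free, coalesce with adjacent free neighbors -> [0-13 FREE][14-14 ALLOC][15-27 ALLOC][28-42 ALLOC][43-45 FREE]

Answer: [0-13 FREE][14-14 ALLOC][15-27 ALLOC][28-42 ALLOC][43-45 FREE]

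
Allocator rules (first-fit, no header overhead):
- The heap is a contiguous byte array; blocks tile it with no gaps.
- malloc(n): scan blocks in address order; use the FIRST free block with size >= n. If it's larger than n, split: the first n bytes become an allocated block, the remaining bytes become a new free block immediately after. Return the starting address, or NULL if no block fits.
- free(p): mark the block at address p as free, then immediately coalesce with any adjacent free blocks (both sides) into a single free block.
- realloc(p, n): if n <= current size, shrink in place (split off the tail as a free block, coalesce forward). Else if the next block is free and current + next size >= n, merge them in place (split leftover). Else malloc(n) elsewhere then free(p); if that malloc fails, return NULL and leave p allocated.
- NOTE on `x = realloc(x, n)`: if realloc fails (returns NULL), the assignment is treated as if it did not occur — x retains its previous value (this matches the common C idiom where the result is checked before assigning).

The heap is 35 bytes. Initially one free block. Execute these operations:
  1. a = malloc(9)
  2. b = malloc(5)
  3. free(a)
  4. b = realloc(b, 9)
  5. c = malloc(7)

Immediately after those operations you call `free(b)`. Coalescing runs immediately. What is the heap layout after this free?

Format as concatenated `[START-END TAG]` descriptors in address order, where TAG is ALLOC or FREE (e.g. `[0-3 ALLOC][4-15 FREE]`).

Op 1: a = malloc(9) -> a = 0; heap: [0-8 ALLOC][9-34 FREE]
Op 2: b = malloc(5) -> b = 9; heap: [0-8 ALLOC][9-13 ALLOC][14-34 FREE]
Op 3: free(a) -> (freed a); heap: [0-8 FREE][9-13 ALLOC][14-34 FREE]
Op 4: b = realloc(b, 9) -> b = 9; heap: [0-8 FREE][9-17 ALLOC][18-34 FREE]
Op 5: c = malloc(7) -> c = 0; heap: [0-6 ALLOC][7-8 FREE][9-17 ALLOC][18-34 FREE]
free(b): b = 9 -> block [9-17 ALLOC]; mark free, coalesce with adjacent free neighbors -> [0-6 ALLOC][7-34 FREE]

Answer: [0-6 ALLOC][7-34 FREE]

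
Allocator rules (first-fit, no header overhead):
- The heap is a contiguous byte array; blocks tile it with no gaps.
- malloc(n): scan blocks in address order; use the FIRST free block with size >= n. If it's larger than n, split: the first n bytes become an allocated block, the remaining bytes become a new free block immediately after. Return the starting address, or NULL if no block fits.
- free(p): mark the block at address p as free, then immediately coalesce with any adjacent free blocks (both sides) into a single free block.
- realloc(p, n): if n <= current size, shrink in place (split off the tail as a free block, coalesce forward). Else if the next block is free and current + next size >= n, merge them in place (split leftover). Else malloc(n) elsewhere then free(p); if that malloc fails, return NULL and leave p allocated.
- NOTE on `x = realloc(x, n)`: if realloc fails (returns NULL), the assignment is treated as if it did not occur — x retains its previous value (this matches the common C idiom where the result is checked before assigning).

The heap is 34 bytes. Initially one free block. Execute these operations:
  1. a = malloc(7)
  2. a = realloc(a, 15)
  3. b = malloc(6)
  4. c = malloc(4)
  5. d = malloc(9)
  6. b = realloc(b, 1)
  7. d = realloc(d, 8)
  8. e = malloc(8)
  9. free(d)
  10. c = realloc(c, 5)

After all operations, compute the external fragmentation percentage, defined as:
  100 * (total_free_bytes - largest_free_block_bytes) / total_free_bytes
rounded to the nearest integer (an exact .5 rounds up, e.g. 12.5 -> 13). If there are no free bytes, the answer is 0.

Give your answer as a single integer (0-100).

Answer: 38

Derivation:
Op 1: a = malloc(7) -> a = 0; heap: [0-6 ALLOC][7-33 FREE]
Op 2: a = realloc(a, 15) -> a = 0; heap: [0-14 ALLOC][15-33 FREE]
Op 3: b = malloc(6) -> b = 15; heap: [0-14 ALLOC][15-20 ALLOC][21-33 FREE]
Op 4: c = malloc(4) -> c = 21; heap: [0-14 ALLOC][15-20 ALLOC][21-24 ALLOC][25-33 FREE]
Op 5: d = malloc(9) -> d = 25; heap: [0-14 ALLOC][15-20 ALLOC][21-24 ALLOC][25-33 ALLOC]
Op 6: b = realloc(b, 1) -> b = 15; heap: [0-14 ALLOC][15-15 ALLOC][16-20 FREE][21-24 ALLOC][25-33 ALLOC]
Op 7: d = realloc(d, 8) -> d = 25; heap: [0-14 ALLOC][15-15 ALLOC][16-20 FREE][21-24 ALLOC][25-32 ALLOC][33-33 FREE]
Op 8: e = malloc(8) -> e = NULL; heap: [0-14 ALLOC][15-15 ALLOC][16-20 FREE][21-24 ALLOC][25-32 ALLOC][33-33 FREE]
Op 9: free(d) -> (freed d); heap: [0-14 ALLOC][15-15 ALLOC][16-20 FREE][21-24 ALLOC][25-33 FREE]
Op 10: c = realloc(c, 5) -> c = 21; heap: [0-14 ALLOC][15-15 ALLOC][16-20 FREE][21-25 ALLOC][26-33 FREE]
Free blocks: [5 8] total_free=13 largest=8 -> 100*(13-8)/13 = 500/13 ≈ 38.462 -> rounds to 38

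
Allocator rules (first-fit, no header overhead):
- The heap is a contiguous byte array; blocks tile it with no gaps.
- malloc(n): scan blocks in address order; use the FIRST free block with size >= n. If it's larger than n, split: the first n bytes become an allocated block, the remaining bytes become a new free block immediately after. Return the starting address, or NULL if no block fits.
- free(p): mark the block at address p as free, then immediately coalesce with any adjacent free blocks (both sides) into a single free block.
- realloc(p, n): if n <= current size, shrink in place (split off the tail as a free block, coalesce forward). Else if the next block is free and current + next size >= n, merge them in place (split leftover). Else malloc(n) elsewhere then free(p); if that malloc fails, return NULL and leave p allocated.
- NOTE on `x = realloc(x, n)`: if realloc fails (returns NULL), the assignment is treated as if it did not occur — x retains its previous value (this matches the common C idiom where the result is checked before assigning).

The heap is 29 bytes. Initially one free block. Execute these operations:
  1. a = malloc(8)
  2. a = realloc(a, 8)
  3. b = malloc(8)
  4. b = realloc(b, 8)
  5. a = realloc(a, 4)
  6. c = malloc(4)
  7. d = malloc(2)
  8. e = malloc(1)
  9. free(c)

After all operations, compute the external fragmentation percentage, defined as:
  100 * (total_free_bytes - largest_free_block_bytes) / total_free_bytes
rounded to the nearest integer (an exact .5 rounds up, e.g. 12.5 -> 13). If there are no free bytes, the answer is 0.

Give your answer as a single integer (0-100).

Answer: 29

Derivation:
Op 1: a = malloc(8) -> a = 0; heap: [0-7 ALLOC][8-28 FREE]
Op 2: a = realloc(a, 8) -> a = 0; heap: [0-7 ALLOC][8-28 FREE]
Op 3: b = malloc(8) -> b = 8; heap: [0-7 ALLOC][8-15 ALLOC][16-28 FREE]
Op 4: b = realloc(b, 8) -> b = 8; heap: [0-7 ALLOC][8-15 ALLOC][16-28 FREE]
Op 5: a = realloc(a, 4) -> a = 0; heap: [0-3 ALLOC][4-7 FREE][8-15 ALLOC][16-28 FREE]
Op 6: c = malloc(4) -> c = 4; heap: [0-3 ALLOC][4-7 ALLOC][8-15 ALLOC][16-28 FREE]
Op 7: d = malloc(2) -> d = 16; heap: [0-3 ALLOC][4-7 ALLOC][8-15 ALLOC][16-17 ALLOC][18-28 FREE]
Op 8: e = malloc(1) -> e = 18; heap: [0-3 ALLOC][4-7 ALLOC][8-15 ALLOC][16-17 ALLOC][18-18 ALLOC][19-28 FREE]
Op 9: free(c) -> (freed c); heap: [0-3 ALLOC][4-7 FREE][8-15 ALLOC][16-17 ALLOC][18-18 ALLOC][19-28 FREE]
Free blocks: [4 10] total_free=14 largest=10 -> 100*(14-10)/14 = 400/14 ≈ 28.571 -> rounds to 29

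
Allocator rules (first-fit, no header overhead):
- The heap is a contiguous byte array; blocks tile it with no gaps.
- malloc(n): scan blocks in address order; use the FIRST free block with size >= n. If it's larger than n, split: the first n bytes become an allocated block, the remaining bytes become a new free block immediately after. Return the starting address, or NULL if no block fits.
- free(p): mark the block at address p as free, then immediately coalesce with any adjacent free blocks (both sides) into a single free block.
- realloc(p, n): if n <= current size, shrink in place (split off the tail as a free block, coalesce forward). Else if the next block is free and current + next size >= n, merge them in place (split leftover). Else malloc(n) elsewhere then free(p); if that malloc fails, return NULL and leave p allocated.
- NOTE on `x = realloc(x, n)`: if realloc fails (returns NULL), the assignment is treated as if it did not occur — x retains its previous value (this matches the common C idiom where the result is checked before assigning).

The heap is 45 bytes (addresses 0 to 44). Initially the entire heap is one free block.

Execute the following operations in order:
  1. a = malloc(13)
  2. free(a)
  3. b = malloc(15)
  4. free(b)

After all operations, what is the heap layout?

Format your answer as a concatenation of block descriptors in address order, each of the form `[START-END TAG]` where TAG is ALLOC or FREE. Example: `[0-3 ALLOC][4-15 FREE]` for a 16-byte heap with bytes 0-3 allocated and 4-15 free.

Answer: [0-44 FREE]

Derivation:
Op 1: a = malloc(13) -> a = 0; heap: [0-12 ALLOC][13-44 FREE]
Op 2: free(a) -> (freed a); heap: [0-44 FREE]
Op 3: b = malloc(15) -> b = 0; heap: [0-14 ALLOC][15-44 FREE]
Op 4: free(b) -> (freed b); heap: [0-44 FREE]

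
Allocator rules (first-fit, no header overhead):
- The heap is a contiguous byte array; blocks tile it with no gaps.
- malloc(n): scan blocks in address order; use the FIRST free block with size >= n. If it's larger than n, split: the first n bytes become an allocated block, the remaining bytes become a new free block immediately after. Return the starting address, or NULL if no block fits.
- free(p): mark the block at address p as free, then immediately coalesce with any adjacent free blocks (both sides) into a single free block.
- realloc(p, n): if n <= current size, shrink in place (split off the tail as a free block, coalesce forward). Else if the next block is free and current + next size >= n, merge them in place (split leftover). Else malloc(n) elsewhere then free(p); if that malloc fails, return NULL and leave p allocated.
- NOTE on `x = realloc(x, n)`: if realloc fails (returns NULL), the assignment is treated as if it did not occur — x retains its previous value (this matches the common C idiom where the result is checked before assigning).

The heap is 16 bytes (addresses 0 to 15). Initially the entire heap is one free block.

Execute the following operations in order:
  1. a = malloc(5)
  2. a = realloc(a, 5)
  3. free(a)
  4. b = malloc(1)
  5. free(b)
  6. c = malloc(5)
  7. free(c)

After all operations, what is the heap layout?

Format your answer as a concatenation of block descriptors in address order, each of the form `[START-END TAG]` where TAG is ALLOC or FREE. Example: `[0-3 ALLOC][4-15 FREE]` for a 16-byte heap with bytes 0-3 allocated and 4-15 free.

Op 1: a = malloc(5) -> a = 0; heap: [0-4 ALLOC][5-15 FREE]
Op 2: a = realloc(a, 5) -> a = 0; heap: [0-4 ALLOC][5-15 FREE]
Op 3: free(a) -> (freed a); heap: [0-15 FREE]
Op 4: b = malloc(1) -> b = 0; heap: [0-0 ALLOC][1-15 FREE]
Op 5: free(b) -> (freed b); heap: [0-15 FREE]
Op 6: c = malloc(5) -> c = 0; heap: [0-4 ALLOC][5-15 FREE]
Op 7: free(c) -> (freed c); heap: [0-15 FREE]

Answer: [0-15 FREE]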